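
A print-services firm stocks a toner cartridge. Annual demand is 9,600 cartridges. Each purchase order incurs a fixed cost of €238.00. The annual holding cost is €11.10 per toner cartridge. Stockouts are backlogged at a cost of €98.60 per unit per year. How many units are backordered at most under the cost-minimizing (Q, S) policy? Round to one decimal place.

S* ≈ 68.5 cartridges

With planned backorders, Q* = √(2DS/H) · √((H+B)/B).
√(2DS/H) = √(2 × 9,600 × 238 / 11.1) = 641.620.
√((H+B)/B) = √((11.1+98.6)/98.6) = 1.0548.
Q* ≈ 676.772.
S* = Q* · H/(H+B) = 676.772 × 11.1/109.7 ≈ 68.479.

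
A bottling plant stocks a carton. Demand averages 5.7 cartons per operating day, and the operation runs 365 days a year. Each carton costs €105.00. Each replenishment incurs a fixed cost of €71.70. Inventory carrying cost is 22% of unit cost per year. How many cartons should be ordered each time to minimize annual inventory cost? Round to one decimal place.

Q* ≈ 113.6 cartons

Annual demand D = 5.7 × 365 = 2,080.5.
Holding cost H = 0.22 × €105.00 = €23.1000 per unit per year.
EOQ = √(2DS / H) = √(2 × 2,080.5 × 71.7 / 23.1).
= √(298,343.7 / 23.1) = √12,915.3117 ≈ 113.646.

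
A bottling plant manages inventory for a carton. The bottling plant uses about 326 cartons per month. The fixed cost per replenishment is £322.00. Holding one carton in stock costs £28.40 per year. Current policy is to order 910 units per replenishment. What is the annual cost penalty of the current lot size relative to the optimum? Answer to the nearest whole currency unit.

Annual demand D = 326 × 12 = 3,912.
EOQ = √(2DS/H) = √(2 × 3,912 × 322 / 28.4) ≈ 297.84.
Cost at Q* = (D/Q*)S + (Q*/2)H = √(2DSH) ≈ £8,458.66.
Cost at Q = 910: (3,912/910)×322 + (910/2)×28.4 = £1,384.25 + £12,922.00 = £14,306.25.
Excess = £14,306.25 − £8,458.66 = £5,847.59.

Extra cost ≈ £5,848 per year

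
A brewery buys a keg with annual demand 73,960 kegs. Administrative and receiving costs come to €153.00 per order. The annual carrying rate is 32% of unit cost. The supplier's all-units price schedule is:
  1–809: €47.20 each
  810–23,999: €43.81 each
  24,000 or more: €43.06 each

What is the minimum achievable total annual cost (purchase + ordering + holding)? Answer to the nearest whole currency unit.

TC* ≈ €3,258,000

Holding cost per unit per year at price C is H = 0.32·C.
For each price level, check whether its EOQ is feasible; otherwise the best quantity at that price is the breakpoint.
Tier 1 (€47.20): EOQ = 1224.1 exceeds tier's upper bound 809, so this tier is dominated.
EOQ at €43.81 = 1270.6 (feasible in tier 2): TC = 73,960×€43.81 + (73,960/1270.6)×153 + (1270.6/2)×0.32×€43.81 = €3,257,999.93.
EOQ at €43.06 = 1281.6 < 24000, so use break Q=24000: TC = 73,960×€43.06 + (73,960/24000.0)×153 + (24000.0/2)×0.32×€43.06 = €3,350,539.50.
Lowest total cost among the candidates is at Q = 1270.6.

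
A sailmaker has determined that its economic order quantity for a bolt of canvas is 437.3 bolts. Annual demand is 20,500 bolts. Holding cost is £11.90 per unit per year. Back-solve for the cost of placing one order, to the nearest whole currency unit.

The basic EOQ model gives Q* = √(2DS/H); rearrange for the unknown.
From Q* = √(2DS/H): S = Q*²H / (2D) = 437.3² × 11.9 / (2 × 20,500) = 55.5037.

S ≈ £56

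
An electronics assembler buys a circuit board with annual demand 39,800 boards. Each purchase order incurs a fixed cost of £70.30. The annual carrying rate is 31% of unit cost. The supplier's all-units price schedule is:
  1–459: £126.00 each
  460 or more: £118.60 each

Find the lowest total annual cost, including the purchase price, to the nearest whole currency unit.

Holding cost per unit per year at price C is H = 0.31·C.
Candidates are each tier's EOQ (if it falls in that tier) and each price-break quantity.
EOQ at £126.00 = 378.5 (feasible in tier 1): TC = 39,800×£126.00 + (39,800/378.5)×70.3 + (378.5/2)×0.31×£126.00 = £5,029,584.28.
EOQ at £118.60 = 390.1 < 460, so use break Q=460: TC = 39,800×£118.60 + (39,800/460.0)×70.3 + (460.0/2)×0.31×£118.60 = £4,734,818.66.
Lowest total cost among the candidates is at Q = 460.0.

TC* ≈ £4,734,819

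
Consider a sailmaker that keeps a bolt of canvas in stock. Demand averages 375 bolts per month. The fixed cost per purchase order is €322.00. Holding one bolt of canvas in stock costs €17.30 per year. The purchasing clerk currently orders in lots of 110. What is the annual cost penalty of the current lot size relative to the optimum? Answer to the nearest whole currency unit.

Annual demand D = 375 × 12 = 4,500.
EOQ = √(2DS/H) = √(2 × 4,500 × 322 / 17.3) ≈ 409.29.
Cost at Q* = (D/Q*)S + (Q*/2)H = √(2DSH) ≈ €7,080.64.
Cost at Q = 110: (4,500/110)×322 + (110/2)×17.3 = €13,172.73 + €951.50 = €14,124.23.
Excess = €14,124.23 − €7,080.64 = €7,043.59.

Extra cost ≈ €7,044 per year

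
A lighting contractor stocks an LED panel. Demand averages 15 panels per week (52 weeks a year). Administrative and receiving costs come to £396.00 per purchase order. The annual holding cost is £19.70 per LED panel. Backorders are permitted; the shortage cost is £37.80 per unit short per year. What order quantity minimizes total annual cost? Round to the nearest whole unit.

Q* ≈ 218 panels

Annual demand D = 15 × 52 = 780.
With planned backorders, Q* = √(2DS/H) · √((H+B)/B).
√(2DS/H) = √(2 × 780 × 396 / 19.7) = 177.083.
√((H+B)/B) = √((19.7+37.8)/37.8) = 1.2334.
Q* ≈ 218.406.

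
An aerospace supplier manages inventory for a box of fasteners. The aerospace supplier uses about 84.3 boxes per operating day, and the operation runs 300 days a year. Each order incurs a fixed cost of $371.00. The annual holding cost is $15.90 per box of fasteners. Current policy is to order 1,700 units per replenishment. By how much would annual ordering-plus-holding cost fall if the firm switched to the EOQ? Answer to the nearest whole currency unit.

Annual demand D = 84.3 × 300 = 25,290.
EOQ = √(2DS/H) = √(2 × 25,290 × 371 / 15.9) ≈ 1086.37.
Cost at Q* = (D/Q*)S + (Q*/2)H = √(2DSH) ≈ $17,273.28.
Cost at Q = 1,700: (25,290/1,700)×371 + (1,700/2)×15.9 = $5,519.17 + $13,515.00 = $19,034.17.
Excess = $19,034.17 − $17,273.28 = $1,760.89.

Extra cost ≈ $1,761 per year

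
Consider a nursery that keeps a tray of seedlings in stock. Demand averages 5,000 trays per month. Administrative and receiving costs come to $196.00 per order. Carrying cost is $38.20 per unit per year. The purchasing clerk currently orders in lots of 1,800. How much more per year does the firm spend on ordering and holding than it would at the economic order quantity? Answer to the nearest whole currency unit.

Annual demand D = 5,000 × 12 = 60,000.
EOQ = √(2DS/H) = √(2 × 60,000 × 196 / 38.2) ≈ 784.67.
Cost at Q* = (D/Q*)S + (Q*/2)H = √(2DSH) ≈ $29,974.39.
Cost at Q = 1,800: (60,000/1,800)×196 + (1,800/2)×38.2 = $6,533.33 + $34,380.00 = $40,913.33.
Excess = $40,913.33 − $29,974.39 = $10,938.94.

Extra cost ≈ $10,939 per year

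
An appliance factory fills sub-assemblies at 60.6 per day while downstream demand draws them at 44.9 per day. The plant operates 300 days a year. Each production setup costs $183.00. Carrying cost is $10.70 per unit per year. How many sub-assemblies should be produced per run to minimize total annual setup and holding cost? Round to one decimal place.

Annual demand D = 44.9 × 300 = 13,470.
Production build-up factor (1 − d/p) = 1 − 44.9/60.6 = 0.2591.
Q* = √(2DS / (H(1 − d/p))) = √(2 × 13,470 × 183 / (10.7 × 0.2591)).
= √(4,930,020 / 2.7721) ≈ 1333.580.

Q* ≈ 1,333.6 sub-assemblies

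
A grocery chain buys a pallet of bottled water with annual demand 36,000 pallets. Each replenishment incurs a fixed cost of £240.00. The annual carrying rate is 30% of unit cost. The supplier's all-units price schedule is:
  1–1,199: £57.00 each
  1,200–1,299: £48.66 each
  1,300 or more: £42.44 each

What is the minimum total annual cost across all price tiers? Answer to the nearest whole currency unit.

TC* ≈ £1,542,762

Holding cost per unit per year at price C is H = 0.30·C.
Candidates are each tier's EOQ (if it falls in that tier) and each price-break quantity.
EOQ at £57.00 = 1005.2 (feasible in tier 1): TC = 36,000×£57.00 + (36,000/1005.2)×240 + (1005.2/2)×0.30×£57.00 = £2,069,189.76.
EOQ at £48.66 = 1088.0 < 1200, so use break Q=1200: TC = 36,000×£48.66 + (36,000/1200.0)×240 + (1200.0/2)×0.30×£48.66 = £1,767,718.80.
EOQ at £42.44 = 1165.0 < 1300, so use break Q=1300: TC = 36,000×£42.44 + (36,000/1300.0)×240 + (1300.0/2)×0.30×£42.44 = £1,542,761.95.
Lowest total cost among the candidates is at Q = 1300.0.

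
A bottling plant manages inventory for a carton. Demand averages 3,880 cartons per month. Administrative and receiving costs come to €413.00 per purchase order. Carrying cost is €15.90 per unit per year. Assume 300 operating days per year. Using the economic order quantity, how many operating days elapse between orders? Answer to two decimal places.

T ≈ 10.02 days

Annual demand D = 3,880 × 12 = 46,560.
EOQ = √(2DS/H) = √(2 × 46,560 × 413 / 15.9) ≈ 1555.24.
Cycle time = Q*/D × 300 = 1555.24 / 46,560 × 300 ≈ 10.021 days.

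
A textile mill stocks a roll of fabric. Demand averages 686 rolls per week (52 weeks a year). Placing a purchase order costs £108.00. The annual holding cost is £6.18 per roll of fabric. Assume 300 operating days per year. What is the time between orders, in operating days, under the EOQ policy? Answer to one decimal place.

T ≈ 9.4 days

Annual demand D = 686 × 52 = 35,672.
Q* = √(2DS/H) = √(2 × 35,672 × 108 / 6.18) ≈ 1116.60.
Cycle time = Q*/D × 300 = 1116.60 / 35,672 × 300 ≈ 9.391 days.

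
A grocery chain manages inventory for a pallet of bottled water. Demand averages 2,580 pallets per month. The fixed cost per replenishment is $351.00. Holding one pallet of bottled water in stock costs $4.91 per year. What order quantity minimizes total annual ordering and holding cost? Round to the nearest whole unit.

Q* ≈ 2,104 pallets

Annual demand D = 2,580 × 12 = 30,960.
EOQ = √(2DS / H) = √(2 × 30,960 × 351 / 4.91).
= √(21,733,920 / 4.91) = √4,426,460.2851 ≈ 2103.915.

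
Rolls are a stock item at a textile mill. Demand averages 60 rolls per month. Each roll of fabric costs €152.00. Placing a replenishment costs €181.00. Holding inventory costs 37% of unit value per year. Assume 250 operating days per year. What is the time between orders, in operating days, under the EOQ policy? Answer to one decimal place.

Annual demand D = 60 × 12 = 720.
Holding cost H = 0.37 × €152.00 = €56.2400 per unit per year.
The optimal lot size = √(2DS/H) = √(2 × 720 × 181 / 56.24) ≈ 68.08.
Cycle time = Q*/D × 250 = 68.08 / 720 × 250 ≈ 23.638 days.

T ≈ 23.6 days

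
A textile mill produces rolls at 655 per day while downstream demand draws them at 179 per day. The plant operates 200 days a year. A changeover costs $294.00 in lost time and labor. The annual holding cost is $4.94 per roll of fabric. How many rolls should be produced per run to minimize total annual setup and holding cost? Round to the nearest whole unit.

Annual demand D = 179 × 200 = 35,800.
Production build-up factor (1 − d/p) = 1 − 179/655 = 0.7267.
Q* = √(2DS / (H(1 − d/p))) = √(2 × 35,800 × 294 / (4.94 × 0.7267)).
= √(21,050,400 / 3.59) ≈ 2421.497.

Q* ≈ 2,421 rolls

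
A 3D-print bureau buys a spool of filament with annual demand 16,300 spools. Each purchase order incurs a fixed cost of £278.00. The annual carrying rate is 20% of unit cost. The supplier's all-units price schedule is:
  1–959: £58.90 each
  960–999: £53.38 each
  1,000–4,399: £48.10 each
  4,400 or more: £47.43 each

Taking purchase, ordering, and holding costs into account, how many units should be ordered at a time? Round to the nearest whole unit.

Q* ≈ 1,000 spools

Holding cost per unit per year at price C is H = 0.20·C.
Candidates are each tier's EOQ (if it falls in that tier) and each price-break quantity.
EOQ at £58.90 = 877.1 (feasible in tier 1): TC = 16,300×£58.90 + (16,300/877.1)×278 + (877.1/2)×0.20×£58.90 = £970,402.46.
EOQ at £53.38 = 921.4 < 960, so use break Q=960: TC = 16,300×£53.38 + (16,300/960.0)×278 + (960.0/2)×0.20×£53.38 = £879,938.69.
EOQ at £48.10 = 970.6 < 1000, so use break Q=1000: TC = 16,300×£48.10 + (16,300/1000.0)×278 + (1000.0/2)×0.20×£48.10 = £793,371.40.
EOQ at £47.43 = 977.4 < 4400, so use break Q=4400: TC = 16,300×£47.43 + (16,300/4400.0)×278 + (4400.0/2)×0.20×£47.43 = £795,008.06.
Lowest total cost is £793,371.40 at Q = 1000.0.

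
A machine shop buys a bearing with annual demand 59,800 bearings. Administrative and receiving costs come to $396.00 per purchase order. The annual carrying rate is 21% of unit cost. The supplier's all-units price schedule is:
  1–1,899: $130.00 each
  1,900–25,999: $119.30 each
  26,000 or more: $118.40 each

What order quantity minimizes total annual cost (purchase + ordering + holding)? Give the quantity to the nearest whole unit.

Q* ≈ 1,900 bearings

Holding cost per unit per year at price C is H = 0.21·C.
Evaluate total cost at each tier's feasible EOQ or, if the EOQ is below the tier, at the tier's minimum quantity.
EOQ at $130.00 = 1317.1 (feasible in tier 1): TC = 59,800×$130.00 + (59,800/1317.1)×396 + (1317.1/2)×0.21×$130.00 = $7,809,957.92.
EOQ at $119.30 = 1374.9 < 1900, so use break Q=1900: TC = 59,800×$119.30 + (59,800/1900.0)×396 + (1900.0/2)×0.21×$119.30 = $7,170,403.93.
EOQ at $118.40 = 1380.2 < 26000, so use break Q=26000: TC = 59,800×$118.40 + (59,800/26000.0)×396 + (26000.0/2)×0.21×$118.40 = $7,404,462.80.
Lowest total cost is $7,170,403.93 at Q = 1900.0.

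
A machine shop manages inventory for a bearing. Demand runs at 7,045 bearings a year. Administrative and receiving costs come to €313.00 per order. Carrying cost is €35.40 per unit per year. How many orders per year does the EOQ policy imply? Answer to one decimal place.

N ≈ 20.0 orders per year

EOQ = √(2DS/H) = √(2 × 7,045 × 313 / 35.4) ≈ 352.96.
Orders per year = D / Q* = 7,045 / 352.96 ≈ 19.960.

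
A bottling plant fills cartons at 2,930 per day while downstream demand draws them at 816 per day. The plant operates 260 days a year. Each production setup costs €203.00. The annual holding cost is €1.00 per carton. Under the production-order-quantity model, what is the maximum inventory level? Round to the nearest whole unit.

Annual demand D = 816 × 260 = 212,160.
Production build-up factor (1 − d/p) = 1 − 816/2,930 = 0.7215.
Q* = √(2DS / (H(1 − d/p))) = √(2 × 212,160 × 203 / (1 × 0.7215)).
= √(86,136,960 / 0.7215) ≈ 10926.375.
Maximum inventory = Q*(1 − d/p) = 10926.375 × 0.7215 ≈ 7883.398.

I_max ≈ 7,883 cartons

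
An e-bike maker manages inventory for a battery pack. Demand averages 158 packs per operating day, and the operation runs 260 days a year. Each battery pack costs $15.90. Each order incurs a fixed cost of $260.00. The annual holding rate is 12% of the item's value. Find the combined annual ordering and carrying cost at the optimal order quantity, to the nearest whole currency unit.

TC* ≈ $6,384

Annual demand D = 158 × 260 = 41,080.
Holding cost H = 0.12 × $15.90 = $1.9080 per unit per year.
EOQ = √(2DS/H) = √(2 × 41,080 × 260 / 1.908) ≈ 3346.01.
At Q*, ordering cost (D/Q*)S equals holding cost (Q*/2)H, each = √(DSH/2).
Minimum total = √(2DSH) = √(2 × 41,080 × 260 × 1.908) ≈ 6384.194.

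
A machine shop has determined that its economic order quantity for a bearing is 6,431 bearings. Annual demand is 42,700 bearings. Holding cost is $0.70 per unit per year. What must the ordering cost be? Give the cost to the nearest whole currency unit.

Invert the EOQ relation Q*² = 2DS/H.
From Q* = √(2DS/H): S = Q*²H / (2D) = 6,431² × 0.7 / (2 × 42,700) = 338.9980.

S ≈ $339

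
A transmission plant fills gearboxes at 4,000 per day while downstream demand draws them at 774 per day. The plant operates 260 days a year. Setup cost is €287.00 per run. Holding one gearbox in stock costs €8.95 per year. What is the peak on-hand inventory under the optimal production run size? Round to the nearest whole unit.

Annual demand D = 774 × 260 = 201,240.
Production build-up factor (1 − d/p) = 1 − 774/4,000 = 0.8065.
Q* = √(2DS / (H(1 − d/p))) = √(2 × 201,240 × 287 / (8.95 × 0.8065)).
= √(115,511,760 / 7.2182) ≈ 4000.363.
Maximum inventory = Q*(1 − d/p) = 4000.363 × 0.8065 ≈ 3226.293.

I_max ≈ 3,226 gearboxes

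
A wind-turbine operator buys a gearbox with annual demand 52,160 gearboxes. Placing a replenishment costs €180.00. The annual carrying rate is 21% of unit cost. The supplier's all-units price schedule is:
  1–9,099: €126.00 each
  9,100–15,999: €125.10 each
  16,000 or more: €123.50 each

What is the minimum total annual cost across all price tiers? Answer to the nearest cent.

TC* ≈ €6,594,450.25

Holding cost per unit per year at price C is H = 0.21·C.
For each price level, check whether its EOQ is feasible; otherwise the best quantity at that price is the breakpoint.
EOQ at €126.00 = 842.4 (feasible in tier 1): TC = 52,160×€126.00 + (52,160/842.4)×180 + (842.4/2)×0.21×€126.00 = €6,594,450.25.
EOQ at €125.10 = 845.4 < 9100, so use break Q=9100: TC = 52,160×€125.10 + (52,160/9100.0)×180 + (9100.0/2)×0.21×€125.10 = €6,645,780.79.
EOQ at €123.50 = 850.9 < 16000, so use break Q=16000: TC = 52,160×€123.50 + (52,160/16000.0)×180 + (16000.0/2)×0.21×€123.50 = €6,649,826.80.
Lowest total cost among the candidates is at Q = 842.4.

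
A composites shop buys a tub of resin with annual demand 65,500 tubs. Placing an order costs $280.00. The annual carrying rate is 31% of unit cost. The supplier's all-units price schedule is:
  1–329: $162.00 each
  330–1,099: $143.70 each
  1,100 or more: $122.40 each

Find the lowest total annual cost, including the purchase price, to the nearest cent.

Holding cost per unit per year at price C is H = 0.31·C.
For each price level, check whether its EOQ is feasible; otherwise the best quantity at that price is the breakpoint.
Tier 1 ($162.00): EOQ = 854.6 exceeds tier's upper bound 329, so this tier is dominated.
EOQ at $143.70 = 907.4 (feasible in tier 2): TC = 65,500×$143.70 + (65,500/907.4)×280 + (907.4/2)×0.31×$143.70 = $9,452,772.57.
EOQ at $122.40 = 983.2 < 1100, so use break Q=1100: TC = 65,500×$122.40 + (65,500/1100.0)×280 + (1100.0/2)×0.31×$122.40 = $8,054,741.93.
Lowest total cost among the candidates is at Q = 1100.0.

TC* ≈ $8,054,741.93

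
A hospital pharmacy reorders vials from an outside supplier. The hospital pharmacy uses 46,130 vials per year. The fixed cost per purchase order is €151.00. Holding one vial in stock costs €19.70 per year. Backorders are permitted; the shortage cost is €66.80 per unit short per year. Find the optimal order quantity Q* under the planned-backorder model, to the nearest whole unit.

With planned backorders, Q* = √(2DS/H) · √((H+B)/B).
√(2DS/H) = √(2 × 46,130 × 151 / 19.7) = 840.934.
√((H+B)/B) = √((19.7+66.8)/66.8) = 1.1379.
Q* ≈ 956.934.

Q* ≈ 957 vials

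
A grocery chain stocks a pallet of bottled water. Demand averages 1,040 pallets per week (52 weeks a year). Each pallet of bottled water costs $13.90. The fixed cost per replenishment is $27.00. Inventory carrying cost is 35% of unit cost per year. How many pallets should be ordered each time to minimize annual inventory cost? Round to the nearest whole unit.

Q* ≈ 775 pallets

Annual demand D = 1,040 × 52 = 54,080.
Holding cost H = 0.35 × $13.90 = $4.8650 per unit per year.
EOQ = √(2DS / H) = √(2 × 54,080 × 27 / 4.865).
= √(2,920,320 / 4.865) = √600,271.3258 ≈ 774.772.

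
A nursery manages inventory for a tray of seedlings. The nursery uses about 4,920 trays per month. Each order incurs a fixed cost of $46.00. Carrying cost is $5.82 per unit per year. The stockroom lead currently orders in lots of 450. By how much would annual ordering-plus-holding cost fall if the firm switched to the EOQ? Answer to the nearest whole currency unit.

Extra cost ≈ $1,722 per year

Annual demand D = 4,920 × 12 = 59,040.
EOQ = √(2DS/H) = √(2 × 59,040 × 46 / 5.82) ≈ 966.06.
Cost at Q* = (D/Q*)S + (Q*/2)H = √(2DSH) ≈ $5,622.49.
Cost at Q = 450: (59,040/450)×46 + (450/2)×5.82 = $6,035.20 + $1,309.50 = $7,344.70.
Excess = $7,344.70 − $5,622.49 = $1,722.21.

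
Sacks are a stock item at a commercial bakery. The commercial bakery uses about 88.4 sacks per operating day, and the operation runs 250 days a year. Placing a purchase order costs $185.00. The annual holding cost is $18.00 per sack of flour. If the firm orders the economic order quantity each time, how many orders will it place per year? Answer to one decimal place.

Annual demand D = 88.4 × 250 = 22,100.
The optimal lot size = √(2DS/H) = √(2 × 22,100 × 185 / 18) ≈ 674.00.
Orders per year = D / Q* = 22,100 / 674.00 ≈ 32.789.

N ≈ 32.8 orders per year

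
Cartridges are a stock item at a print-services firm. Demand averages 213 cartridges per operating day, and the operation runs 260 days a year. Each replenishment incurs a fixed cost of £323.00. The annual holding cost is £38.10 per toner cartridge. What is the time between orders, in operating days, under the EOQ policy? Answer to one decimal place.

Annual demand D = 213 × 260 = 55,380.
Q* = √(2DS/H) = √(2 × 55,380 × 323 / 38.1) ≈ 969.01.
Cycle time = Q*/D × 260 = 969.01 / 55,380 × 260 ≈ 4.549 days.

T ≈ 4.5 days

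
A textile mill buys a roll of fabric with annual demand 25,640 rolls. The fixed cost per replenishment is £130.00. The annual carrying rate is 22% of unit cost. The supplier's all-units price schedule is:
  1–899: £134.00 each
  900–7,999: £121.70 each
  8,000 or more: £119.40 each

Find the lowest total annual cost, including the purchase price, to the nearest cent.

TC* ≈ £3,136,139.86

Holding cost per unit per year at price C is H = 0.22·C.
For each price level, check whether its EOQ is feasible; otherwise the best quantity at that price is the breakpoint.
EOQ at £134.00 = 475.5 (feasible in tier 1): TC = 25,640×£134.00 + (25,640/475.5)×130 + (475.5/2)×0.22×£134.00 = £3,449,778.75.
EOQ at £121.70 = 499.0 < 900, so use break Q=900: TC = 25,640×£121.70 + (25,640/900.0)×130 + (900.0/2)×0.22×£121.70 = £3,136,139.86.
EOQ at £119.40 = 503.8 < 8000, so use break Q=8000: TC = 25,640×£119.40 + (25,640/8000.0)×130 + (8000.0/2)×0.22×£119.40 = £3,166,904.65.
Lowest total cost among the candidates is at Q = 900.0.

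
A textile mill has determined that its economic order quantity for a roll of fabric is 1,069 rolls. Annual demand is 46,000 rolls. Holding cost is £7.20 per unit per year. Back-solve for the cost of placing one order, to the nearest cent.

S ≈ £89.43

Invert the EOQ relation Q*² = 2DS/H.
From Q* = √(2DS/H): S = Q*²H / (2D) = 1,069² × 7.2 / (2 × 46,000) = 89.4335.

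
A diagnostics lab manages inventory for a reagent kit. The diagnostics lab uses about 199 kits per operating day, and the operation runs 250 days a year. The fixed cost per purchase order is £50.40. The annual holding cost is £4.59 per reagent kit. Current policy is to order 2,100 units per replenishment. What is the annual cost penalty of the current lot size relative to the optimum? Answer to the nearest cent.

Annual demand D = 199 × 250 = 49,750.
EOQ = √(2DS/H) = √(2 × 49,750 × 50.4 / 4.59) ≈ 1045.25.
Cost at Q* = (D/Q*)S + (Q*/2)H = √(2DSH) ≈ £4,797.70.
Cost at Q = 2,100: (49,750/2,100)×50.4 + (2,100/2)×4.59 = £1,194.00 + £4,819.50 = £6,013.50.
Excess = £6,013.50 − £4,797.70 = £1,215.80.

Extra cost ≈ £1,215.80 per year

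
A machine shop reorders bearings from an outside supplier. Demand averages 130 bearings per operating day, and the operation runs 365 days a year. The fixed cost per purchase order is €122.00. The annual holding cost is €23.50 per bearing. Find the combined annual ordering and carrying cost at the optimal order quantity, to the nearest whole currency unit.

TC* ≈ €16,495

Annual demand D = 130 × 365 = 47,450.
The optimal lot size = √(2DS/H) = √(2 × 47,450 × 122 / 23.5) ≈ 701.91.
At the optimum the two cost components are equal, so total cost = 2·(Q*/2)H = Q*·H.
Minimum total = √(2DSH) = √(2 × 47,450 × 122 × 23.5) ≈ 16494.796.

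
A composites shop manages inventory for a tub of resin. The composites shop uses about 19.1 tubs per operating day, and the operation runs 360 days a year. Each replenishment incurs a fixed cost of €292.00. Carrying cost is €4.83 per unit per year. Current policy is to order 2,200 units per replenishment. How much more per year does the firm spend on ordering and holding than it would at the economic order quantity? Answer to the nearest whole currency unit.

Annual demand D = 19.1 × 360 = 6,876.
EOQ = √(2DS/H) = √(2 × 6,876 × 292 / 4.83) ≈ 911.80.
Cost at Q* = (D/Q*)S + (Q*/2)H = √(2DSH) ≈ €4,404.01.
Cost at Q = 2,200: (6,876/2,200)×292 + (2,200/2)×4.83 = €912.63 + €5,313.00 = €6,225.63.
Excess = €6,225.63 − €4,404.01 = €1,821.63.

Extra cost ≈ €1,822 per year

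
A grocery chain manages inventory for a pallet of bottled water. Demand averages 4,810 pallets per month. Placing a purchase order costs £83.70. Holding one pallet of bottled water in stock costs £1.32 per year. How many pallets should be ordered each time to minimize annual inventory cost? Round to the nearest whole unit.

Annual demand D = 4,810 × 12 = 57,720.
EOQ = √(2DS / H) = √(2 × 57,720 × 83.7 / 1.32).
= √(9,662,328 / 1.32) = √7,319,945.4545 ≈ 2705.540.

Q* ≈ 2,706 pallets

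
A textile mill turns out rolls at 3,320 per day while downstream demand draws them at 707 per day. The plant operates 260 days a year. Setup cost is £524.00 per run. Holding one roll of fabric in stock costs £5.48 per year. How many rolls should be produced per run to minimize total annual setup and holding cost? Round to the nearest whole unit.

Q* ≈ 6,683 rolls

Annual demand D = 707 × 260 = 183,820.
Production build-up factor (1 − d/p) = 1 − 707/3,320 = 0.7870.
Q* = √(2DS / (H(1 − d/p))) = √(2 × 183,820 × 524 / (5.48 × 0.7870)).
= √(192,643,360 / 4.313) ≈ 6683.225.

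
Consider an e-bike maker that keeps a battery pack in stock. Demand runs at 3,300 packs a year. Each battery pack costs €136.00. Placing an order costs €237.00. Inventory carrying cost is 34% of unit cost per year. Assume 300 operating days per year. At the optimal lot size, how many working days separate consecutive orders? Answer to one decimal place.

T ≈ 16.7 days

Holding cost H = 0.34 × €136.00 = €46.2400 per unit per year.
The optimal lot size = √(2DS/H) = √(2 × 3,300 × 237 / 46.24) ≈ 183.92.
Cycle time = Q*/D × 300 = 183.92 / 3,300 × 300 ≈ 16.720 days.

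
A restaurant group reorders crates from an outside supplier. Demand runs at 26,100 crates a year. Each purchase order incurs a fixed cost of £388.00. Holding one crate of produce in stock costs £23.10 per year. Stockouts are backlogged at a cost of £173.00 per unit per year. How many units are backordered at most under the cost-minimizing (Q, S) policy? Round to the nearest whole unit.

With planned backorders, Q* = √(2DS/H) · √((H+B)/B).
√(2DS/H) = √(2 × 26,100 × 388 / 23.1) = 936.365.
√((H+B)/B) = √((23.1+173)/173) = 1.0647.
Q* ≈ 996.921.
S* = Q* · H/(H+B) = 996.921 × 23.1/196.1 ≈ 117.434.

S* ≈ 117 crates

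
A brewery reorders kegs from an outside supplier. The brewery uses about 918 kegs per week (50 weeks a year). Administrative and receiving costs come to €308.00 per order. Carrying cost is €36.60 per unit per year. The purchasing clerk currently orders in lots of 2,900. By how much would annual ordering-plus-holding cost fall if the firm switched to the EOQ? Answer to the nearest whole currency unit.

Annual demand D = 918 × 50 = 45,900.
EOQ = √(2DS/H) = √(2 × 45,900 × 308 / 36.6) ≈ 878.93.
Cost at Q* = (D/Q*)S + (Q*/2)H = √(2DSH) ≈ €32,168.98.
Cost at Q = 2,900: (45,900/2,900)×308 + (2,900/2)×36.6 = €4,874.90 + €53,070.00 = €57,944.90.
Excess = €57,944.90 − €32,168.98 = €25,775.92.

Extra cost ≈ €25,776 per year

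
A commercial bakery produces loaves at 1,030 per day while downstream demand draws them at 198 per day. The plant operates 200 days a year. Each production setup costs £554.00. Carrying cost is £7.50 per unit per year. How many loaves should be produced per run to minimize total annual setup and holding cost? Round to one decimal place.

Q* ≈ 2,691.2 loaves

Annual demand D = 198 × 200 = 39,600.
Production build-up factor (1 − d/p) = 1 − 198/1,030 = 0.8078.
Q* = √(2DS / (H(1 − d/p))) = √(2 × 39,600 × 554 / (7.5 × 0.8078)).
= √(43,876,800 / 6.0583) ≈ 2691.186.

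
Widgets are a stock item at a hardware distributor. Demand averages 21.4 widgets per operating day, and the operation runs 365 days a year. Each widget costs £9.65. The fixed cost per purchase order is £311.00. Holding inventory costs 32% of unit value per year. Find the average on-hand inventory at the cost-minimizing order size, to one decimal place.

Average inventory ≈ 627.2 widgets

Annual demand D = 21.4 × 365 = 7,811.
Holding cost H = 0.32 × £9.65 = £3.0880 per unit per year.
Q* = √(2DS/H) = √(2 × 7,811 × 311 / 3.088) ≈ 1254.32.
Average inventory = Q*/2 ≈ 1254.32 / 2 = 627.162.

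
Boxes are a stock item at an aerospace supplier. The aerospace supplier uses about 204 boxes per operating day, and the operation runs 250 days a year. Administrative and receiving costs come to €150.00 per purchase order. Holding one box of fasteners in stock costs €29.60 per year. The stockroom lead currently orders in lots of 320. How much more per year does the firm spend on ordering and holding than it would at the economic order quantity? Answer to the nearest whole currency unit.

Annual demand D = 204 × 250 = 51,000.
EOQ = √(2DS/H) = √(2 × 51,000 × 150 / 29.6) ≈ 718.95.
Cost at Q* = (D/Q*)S + (Q*/2)H = √(2DSH) ≈ €21,280.98.
Cost at Q = 320: (51,000/320)×150 + (320/2)×29.6 = €23,906.25 + €4,736.00 = €28,642.25.
Excess = €28,642.25 − €21,280.98 = €7,361.27.

Extra cost ≈ €7,361 per year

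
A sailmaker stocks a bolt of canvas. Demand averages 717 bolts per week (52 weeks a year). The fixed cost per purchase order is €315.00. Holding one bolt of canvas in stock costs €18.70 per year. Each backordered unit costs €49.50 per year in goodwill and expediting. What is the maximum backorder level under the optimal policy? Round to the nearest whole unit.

S* ≈ 361 bolts

Annual demand D = 717 × 52 = 37,284.
With planned backorders, Q* = √(2DS/H) · √((H+B)/B).
√(2DS/H) = √(2 × 37,284 × 315 / 18.7) = 1120.755.
√((H+B)/B) = √((18.7+49.5)/49.5) = 1.1738.
Q* ≈ 1315.529.
S* = Q* · H/(H+B) = 1315.529 × 18.7/68.2 ≈ 360.709.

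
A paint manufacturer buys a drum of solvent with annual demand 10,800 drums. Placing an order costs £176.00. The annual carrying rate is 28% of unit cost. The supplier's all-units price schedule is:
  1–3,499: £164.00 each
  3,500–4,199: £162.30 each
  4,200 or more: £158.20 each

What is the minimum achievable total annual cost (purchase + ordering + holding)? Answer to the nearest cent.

Holding cost per unit per year at price C is H = 0.28·C.
Evaluate total cost at each tier's feasible EOQ or, if the EOQ is below the tier, at the tier's minimum quantity.
EOQ at £164.00 = 287.7 (feasible in tier 1): TC = 10,800×£164.00 + (10,800/287.7)×176 + (287.7/2)×0.28×£164.00 = £1,784,412.47.
EOQ at £162.30 = 289.2 < 3500, so use break Q=3500: TC = 10,800×£162.30 + (10,800/3500.0)×176 + (3500.0/2)×0.28×£162.30 = £1,832,910.09.
EOQ at £158.20 = 293.0 < 4200, so use break Q=4200: TC = 10,800×£158.20 + (10,800/4200.0)×176 + (4200.0/2)×0.28×£158.20 = £1,802,034.17.
Lowest total cost among the candidates is at Q = 287.7.

TC* ≈ £1,784,412.47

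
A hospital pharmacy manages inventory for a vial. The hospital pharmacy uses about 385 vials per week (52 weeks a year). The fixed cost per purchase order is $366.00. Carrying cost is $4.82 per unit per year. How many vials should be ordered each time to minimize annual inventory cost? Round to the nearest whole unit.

Annual demand D = 385 × 52 = 20,020.
EOQ = √(2DS / H) = √(2 × 20,020 × 366 / 4.82).
= √(14,654,640 / 4.82) = √3,040,381.7427 ≈ 1743.669.

Q* ≈ 1,744 vials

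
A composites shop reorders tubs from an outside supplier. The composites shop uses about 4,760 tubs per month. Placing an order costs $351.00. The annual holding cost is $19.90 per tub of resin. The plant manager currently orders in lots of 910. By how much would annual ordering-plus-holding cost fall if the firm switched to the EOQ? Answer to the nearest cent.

Extra cost ≈ $2,838.40 per year

Annual demand D = 4,760 × 12 = 57,120.
EOQ = √(2DS/H) = √(2 × 57,120 × 351 / 19.9) ≈ 1419.50.
Cost at Q* = (D/Q*)S + (Q*/2)H = √(2DSH) ≈ $28,248.10.
Cost at Q = 910: (57,120/910)×351 + (910/2)×19.9 = $22,032.00 + $9,054.50 = $31,086.50.
Excess = $31,086.50 − $28,248.10 = $2,838.40.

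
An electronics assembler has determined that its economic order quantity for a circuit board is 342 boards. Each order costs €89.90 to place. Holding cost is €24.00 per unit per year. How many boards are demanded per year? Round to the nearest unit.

The basic EOQ model gives Q* = √(2DS/H); rearrange for the unknown.
From Q* = √(2DS/H): D = Q*²H / (2S) = 342² × 24 / (2 × 89.9) = 15612.547.

D ≈ 15,613 boards per year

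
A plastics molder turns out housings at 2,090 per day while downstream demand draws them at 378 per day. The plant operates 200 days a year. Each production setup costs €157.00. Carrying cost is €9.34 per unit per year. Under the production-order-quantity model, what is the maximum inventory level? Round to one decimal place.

I_max ≈ 1,442.9 housings

Annual demand D = 378 × 200 = 75,600.
Production build-up factor (1 − d/p) = 1 − 378/2,090 = 0.8191.
Q* = √(2DS / (H(1 − d/p))) = √(2 × 75,600 × 157 / (9.34 × 0.8191)).
= √(23,738,400 / 7.6508) ≈ 1761.463.
Maximum inventory = Q*(1 − d/p) = 1761.463 × 0.8191 ≈ 1442.883.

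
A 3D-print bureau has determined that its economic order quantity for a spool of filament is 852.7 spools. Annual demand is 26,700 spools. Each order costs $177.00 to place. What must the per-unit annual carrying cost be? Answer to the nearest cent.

The basic EOQ model gives Q* = √(2DS/H); rearrange for the unknown.
From Q* = √(2DS/H): H = 2DS / Q*² = 2 × 26,700 × 177 / 852.7² = 12.9994.

H ≈ $13.00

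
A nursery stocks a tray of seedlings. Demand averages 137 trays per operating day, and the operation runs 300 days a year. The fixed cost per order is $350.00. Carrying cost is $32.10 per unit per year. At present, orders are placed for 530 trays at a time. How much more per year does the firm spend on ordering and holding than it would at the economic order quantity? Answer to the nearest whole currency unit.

Extra cost ≈ $5,259 per year

Annual demand D = 137 × 300 = 41,100.
EOQ = √(2DS/H) = √(2 × 41,100 × 350 / 32.1) ≈ 946.71.
Cost at Q* = (D/Q*)S + (Q*/2)H = √(2DSH) ≈ $30,389.42.
Cost at Q = 530: (41,100/530)×350 + (530/2)×32.1 = $27,141.51 + $8,506.50 = $35,648.01.
Excess = $35,648.01 − $30,389.42 = $5,258.59.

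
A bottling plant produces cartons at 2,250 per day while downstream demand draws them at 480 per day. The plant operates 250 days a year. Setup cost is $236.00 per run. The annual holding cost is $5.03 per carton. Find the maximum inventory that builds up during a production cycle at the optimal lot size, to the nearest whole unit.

Annual demand D = 480 × 250 = 120,000.
Production build-up factor (1 − d/p) = 1 − 480/2,250 = 0.7867.
Q* = √(2DS / (H(1 − d/p))) = √(2 × 120,000 × 236 / (5.03 × 0.7867)).
= √(56,640,000 / 3.9569) ≈ 3783.400.
Maximum inventory = Q*(1 − d/p) = 3783.400 × 0.7867 ≈ 2976.275.

I_max ≈ 2,976 cartons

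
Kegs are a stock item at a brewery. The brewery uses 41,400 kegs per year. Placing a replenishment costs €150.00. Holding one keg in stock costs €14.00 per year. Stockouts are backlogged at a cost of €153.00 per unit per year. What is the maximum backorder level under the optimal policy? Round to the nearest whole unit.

S* ≈ 82 kegs

With planned backorders, Q* = √(2DS/H) · √((H+B)/B).
√(2DS/H) = √(2 × 41,400 × 150 / 14) = 941.883.
√((H+B)/B) = √((14+153)/153) = 1.0448.
Q* ≈ 984.032.
S* = Q* · H/(H+B) = 984.032 × 14/167 ≈ 82.494.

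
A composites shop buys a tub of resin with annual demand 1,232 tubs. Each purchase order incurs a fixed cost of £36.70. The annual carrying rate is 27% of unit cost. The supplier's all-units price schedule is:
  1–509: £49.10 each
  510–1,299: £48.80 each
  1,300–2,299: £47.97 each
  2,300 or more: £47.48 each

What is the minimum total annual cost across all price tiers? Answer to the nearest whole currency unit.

TC* ≈ £61,586

Holding cost per unit per year at price C is H = 0.27·C.
For each price level, check whether its EOQ is feasible; otherwise the best quantity at that price is the breakpoint.
EOQ at £49.10 = 82.6 (feasible in tier 1): TC = 1,232×£49.10 + (1,232/82.6)×36.7 + (82.6/2)×0.27×£49.10 = £61,586.10.
EOQ at £48.80 = 82.8 < 510, so use break Q=510: TC = 1,232×£48.80 + (1,232/510.0)×36.7 + (510.0/2)×0.27×£48.80 = £63,570.14.
EOQ at £47.97 = 83.6 < 1300, so use break Q=1300: TC = 1,232×£47.97 + (1,232/1300.0)×36.7 + (1300.0/2)×0.27×£47.97 = £67,552.56.
EOQ at £47.48 = 84.0 < 2300, so use break Q=2300: TC = 1,232×£47.48 + (1,232/2300.0)×36.7 + (2300.0/2)×0.27×£47.48 = £73,257.56.
Lowest total cost among the candidates is at Q = 82.6.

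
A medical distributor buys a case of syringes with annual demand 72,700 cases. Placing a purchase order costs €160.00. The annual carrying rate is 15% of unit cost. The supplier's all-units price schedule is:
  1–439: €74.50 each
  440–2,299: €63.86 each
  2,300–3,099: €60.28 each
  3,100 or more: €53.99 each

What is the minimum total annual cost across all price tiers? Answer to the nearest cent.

TC* ≈ €3,941,377.93

Holding cost per unit per year at price C is H = 0.15·C.
For each price level, check whether its EOQ is feasible; otherwise the best quantity at that price is the breakpoint.
Tier 1 (€74.50): EOQ = 1442.8 exceeds tier's upper bound 439, so this tier is dominated.
EOQ at €63.86 = 1558.4 (feasible in tier 2): TC = 72,700×€63.86 + (72,700/1558.4)×160 + (1558.4/2)×0.15×€63.86 = €4,657,550.02.
EOQ at €60.28 = 1604.0 < 2300, so use break Q=2300: TC = 72,700×€60.28 + (72,700/2300.0)×160 + (2300.0/2)×0.15×€60.28 = €4,397,811.69.
EOQ at €53.99 = 1694.9 < 3100, so use break Q=3100: TC = 72,700×€53.99 + (72,700/3100.0)×160 + (3100.0/2)×0.15×€53.99 = €3,941,377.93.
Lowest total cost among the candidates is at Q = 3100.0.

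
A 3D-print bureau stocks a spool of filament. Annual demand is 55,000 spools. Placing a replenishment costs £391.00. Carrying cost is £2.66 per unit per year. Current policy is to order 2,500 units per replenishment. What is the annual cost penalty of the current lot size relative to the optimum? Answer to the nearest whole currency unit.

Extra cost ≈ £1,231 per year

EOQ = √(2DS/H) = √(2 × 55,000 × 391 / 2.66) ≈ 4021.09.
Cost at Q* = (D/Q*)S + (Q*/2)H = √(2DSH) ≈ £10,696.10.
Cost at Q = 2,500: (55,000/2,500)×391 + (2,500/2)×2.66 = £8,602.00 + £3,325.00 = £11,927.00.
Excess = £11,927.00 − £10,696.10 = £1,230.90.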